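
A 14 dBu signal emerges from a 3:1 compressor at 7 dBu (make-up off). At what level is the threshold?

Let T be the threshold. Output overshoot = (input overshoot)/R, so 7 − T = (14 − T)/3.
3·(7 − T) = 14 − T → 2·T = 21 − 14 = 7.
T = 7/2 = 3.5 dBu.

3.5 dBu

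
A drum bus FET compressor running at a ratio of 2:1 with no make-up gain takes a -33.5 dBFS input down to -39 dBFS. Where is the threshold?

-44.5 dBFS

Let T be the threshold. Output overshoot = (input overshoot)/R, so -39 − T = (-33.5 − T)/2.
2·(-39 − T) = -33.5 − T → 1·T = -78 − (-33.5) = -44.5.
T = -44.5/1 = -44.5 dBFS.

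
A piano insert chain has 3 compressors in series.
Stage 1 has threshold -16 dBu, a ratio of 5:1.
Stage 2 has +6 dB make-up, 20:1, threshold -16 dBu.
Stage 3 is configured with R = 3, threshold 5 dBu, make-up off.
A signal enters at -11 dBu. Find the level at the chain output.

Stage 1: 5 dB above -16 dBu, reduced 5:1 to 1 dB above → -15 dBu.
Stage 2: 1 dB above -16 dBu, reduced 20:1 to 0.05 dB above → -15.95 dBu; +6 dB make-up → -9.95 dBu.
Stage 3: -9.95 dBu is at or below the 5 dBu threshold — no compression; output -9.95 dBu.

-9.95 dBu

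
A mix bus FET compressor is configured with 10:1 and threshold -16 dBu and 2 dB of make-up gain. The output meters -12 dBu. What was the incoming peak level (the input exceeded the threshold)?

4 dBu

Before make-up, the level was -12 − 2 = -14 dBu.
The compressed level sits -14 − (-16) = 2 dB over threshold.
Input overshoot = R × output overshoot = 20 dB → input = -16 + 20 = 4 dBu.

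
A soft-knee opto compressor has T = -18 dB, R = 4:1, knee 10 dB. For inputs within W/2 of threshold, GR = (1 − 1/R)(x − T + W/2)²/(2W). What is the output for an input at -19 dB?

-19.6 dB

x − T + W/2 = -19 − (-18) + 5 = 4.
GR = (1 − 1/4) × 4² / 20 = 0.75 × 16 / 20 = 0.6 dB.
Output = -19 − 0.6 = -19.6 dB.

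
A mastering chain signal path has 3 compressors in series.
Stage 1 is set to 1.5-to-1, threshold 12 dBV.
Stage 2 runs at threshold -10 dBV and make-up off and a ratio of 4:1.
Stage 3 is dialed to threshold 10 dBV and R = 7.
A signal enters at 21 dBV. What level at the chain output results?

Stage 1: overshoot 9 dB → 9/1.5 = 6 dB → 18 dBV.
Stage 2: 28 dB above -10 dBV, reduced 4:1 to 7 dB above → -3 dBV.
Stage 3: -3 dBV is at or below the 10 dBV threshold — no compression; output -3 dBV.

-3 dBV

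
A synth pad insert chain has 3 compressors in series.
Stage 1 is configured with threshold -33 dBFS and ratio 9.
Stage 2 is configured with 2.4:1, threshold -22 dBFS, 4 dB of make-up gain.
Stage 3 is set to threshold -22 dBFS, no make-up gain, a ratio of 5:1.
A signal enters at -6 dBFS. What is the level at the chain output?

-26 dBFS

Stage 1: 27 dB above -33 dBFS, reduced 9:1 to 3 dB above → -30 dBFS.
Stage 2: below threshold (-30 ≤ -22); passes unchanged; make-up brings it to -26 dBFS.
Stage 3: -26 dBFS is at or below the -22 dBFS threshold — no compression; output -26 dBFS.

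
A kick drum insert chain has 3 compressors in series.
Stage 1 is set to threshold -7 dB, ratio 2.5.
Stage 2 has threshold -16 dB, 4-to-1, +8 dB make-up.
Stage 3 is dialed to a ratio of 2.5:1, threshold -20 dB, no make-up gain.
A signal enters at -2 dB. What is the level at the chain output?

-14.1 dB

Stage 1: -2 dB is 5 dB over -7 dB; at 2.5:1 that becomes 2 dB over, giving -5 dB.
Stage 2: overshoot 11 dB → 11/4 = 2.75 dB → -13.25 dB; +8 dB make-up → -5.25 dB.
Stage 3: 14.75 dB above -20 dB, reduced 2.5:1 to 5.9 dB above → -14.1 dB.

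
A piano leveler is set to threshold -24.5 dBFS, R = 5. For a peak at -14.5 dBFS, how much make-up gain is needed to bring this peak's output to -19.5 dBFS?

Overshoot 10 dB → 10/5 = 2 dB after compression, so the compressed level is -24.5 + 2 = -22.5 dBFS.
Make-up = target − compressed = -19.5 − (-22.5) = 3 dB.

3 dB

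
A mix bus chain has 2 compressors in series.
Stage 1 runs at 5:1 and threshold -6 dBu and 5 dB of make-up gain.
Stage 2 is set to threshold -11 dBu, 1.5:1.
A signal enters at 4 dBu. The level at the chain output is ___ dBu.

-3 dBu

Stage 1: 4 dBu is 10 dB over -6 dBu; at 5:1 that becomes 2 dB over, giving -4 dBu; +5 dB make-up → 1 dBu.
Stage 2: 1 dBu is 12 dB over -11 dBu; at 1.5:1 that becomes 8 dB over, giving -3 dBu.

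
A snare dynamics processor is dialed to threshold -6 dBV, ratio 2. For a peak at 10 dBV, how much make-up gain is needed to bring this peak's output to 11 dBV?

The peak compresses to -6 + 16/2 = 2 dBV.
To reach 11 dBV requires 11 − 2 = 9 dB of make-up.

9 dB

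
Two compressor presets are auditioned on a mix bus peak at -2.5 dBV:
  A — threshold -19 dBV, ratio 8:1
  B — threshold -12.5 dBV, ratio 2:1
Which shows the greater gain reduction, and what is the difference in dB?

A, by 9.4375 dB

A: 16.5 dB over, compressed to 2.0625 dB over, so 14.4375 dB of GR.
B: 10 dB over, compressed to 5 dB over, so 5 dB of GR.
A applies 9.4375 dB more gain reduction.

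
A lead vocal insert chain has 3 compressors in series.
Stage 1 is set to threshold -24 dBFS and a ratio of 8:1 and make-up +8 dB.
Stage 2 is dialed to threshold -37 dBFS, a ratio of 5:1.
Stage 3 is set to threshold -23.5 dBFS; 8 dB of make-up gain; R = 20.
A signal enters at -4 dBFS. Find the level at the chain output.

-24.3 dBFS

Stage 1: 20 dB above -24 dBFS, reduced 8:1 to 2.5 dB above → -21.5 dBFS; +8 dB make-up → -13.5 dBFS.
Stage 2: 23.5 dB above -37 dBFS, reduced 5:1 to 4.7 dB above → -32.3 dBFS.
Stage 3: -32.3 dBFS ≤ -23.5 dBFS, so stage 3 doesn't engage; make-up brings it to -24.3 dBFS.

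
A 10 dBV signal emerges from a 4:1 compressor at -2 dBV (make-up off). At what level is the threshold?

-6 dBV

Let T be the threshold. Output overshoot = (input overshoot)/R, so -2 − T = (10 − T)/4.
4·(-2 − T) = 10 − T → 3·T = -8 − 10 = -18.
T = -18/3 = -6 dBV.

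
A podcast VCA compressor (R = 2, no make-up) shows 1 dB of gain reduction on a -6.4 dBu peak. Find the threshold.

Input is 2 dB above T (since output overshoot × R = input overshoot: (-7.4 − T)·2 = -6.4 − T gives T = -8.4 dBu).
Check: -8.4 + (-6.4 − (-8.4))/2 = -8.4 + 1 = -7.4 dBu. ✓

-8.4 dBu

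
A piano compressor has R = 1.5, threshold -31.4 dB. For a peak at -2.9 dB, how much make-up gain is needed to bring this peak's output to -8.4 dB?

4 dB

The peak compresses to -31.4 + 28.5/1.5 = -12.4 dB.
To reach -8.4 dB requires -8.4 − (-12.4) = 4 dB of make-up.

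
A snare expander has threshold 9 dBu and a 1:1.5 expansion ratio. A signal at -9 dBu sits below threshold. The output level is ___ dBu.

-18 dBu

The input is 18 dB below the 9 dBu threshold.
A 1:1.5 expander multiplies undershoot by 1.5: 18 × 1.5 = 27 dB below threshold.
Output = 9 − 27 = -18 dBu.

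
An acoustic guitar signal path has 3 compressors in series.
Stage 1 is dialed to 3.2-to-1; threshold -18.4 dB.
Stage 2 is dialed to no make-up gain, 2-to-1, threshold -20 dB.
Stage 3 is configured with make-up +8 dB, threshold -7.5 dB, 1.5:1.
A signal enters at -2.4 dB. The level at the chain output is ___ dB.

-8.7 dB

Stage 1: -2.4 dB is 16 dB over -18.4 dB; at 3.2:1 that becomes 5 dB over, giving -13.4 dB.
Stage 2: overshoot 6.6 dB → 6.6/2 = 3.3 dB → -16.7 dB.
Stage 3: -16.7 dB ≤ -7.5 dB, so stage 3 doesn't engage; make-up brings it to -8.7 dB.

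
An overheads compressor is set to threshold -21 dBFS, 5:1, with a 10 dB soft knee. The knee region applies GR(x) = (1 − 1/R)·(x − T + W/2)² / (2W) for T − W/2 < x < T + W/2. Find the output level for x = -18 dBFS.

-20.56 dBFS

x − T + W/2 = -18 − (-21) + 5 = 8.
GR = (1 − 1/5) × 8² / 20 = 0.8 × 64 / 20 = 2.56 dB.
Output = -18 − 2.56 = -20.56 dBFS.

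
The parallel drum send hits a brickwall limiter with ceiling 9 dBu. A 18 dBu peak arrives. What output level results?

The limiter clamps the peak to its 9 dBu ceiling.

9 dBu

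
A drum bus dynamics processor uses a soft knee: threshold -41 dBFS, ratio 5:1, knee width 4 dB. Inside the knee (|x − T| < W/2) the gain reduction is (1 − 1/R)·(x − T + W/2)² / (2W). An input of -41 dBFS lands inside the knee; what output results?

-41.4 dBFS

x − T + W/2 = -41 − (-41) + 2 = 2.
GR = (1 − 1/5) × 2² / 8 = 0.8 × 4 / 8 = 0.4 dB.
Output = -41 − 0.4 = -41.4 dBFS.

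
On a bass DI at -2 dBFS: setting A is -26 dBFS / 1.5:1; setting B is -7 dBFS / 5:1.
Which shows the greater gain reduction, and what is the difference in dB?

A, by 4 dB

A: overshoot 24 dB → output overshoot 16 dB → GR 8 dB.
B: overshoot 5 dB → output overshoot 1 dB → GR 4 dB.
A applies 4 dB more gain reduction.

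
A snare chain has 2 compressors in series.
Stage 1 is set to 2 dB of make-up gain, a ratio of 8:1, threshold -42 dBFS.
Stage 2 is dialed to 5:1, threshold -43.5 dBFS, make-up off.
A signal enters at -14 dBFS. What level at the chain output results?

-42.1 dBFS

Stage 1: 28 dB above -42 dBFS, reduced 8:1 to 3.5 dB above → -38.5 dBFS; +2 dB make-up → -36.5 dBFS.
Stage 2: overshoot 7 dB → 7/5 = 1.4 dB → -42.1 dBFS.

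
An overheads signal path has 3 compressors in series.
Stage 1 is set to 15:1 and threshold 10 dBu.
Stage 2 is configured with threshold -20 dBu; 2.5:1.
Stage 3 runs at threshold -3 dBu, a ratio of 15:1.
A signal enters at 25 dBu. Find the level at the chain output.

-7.6 dBu

Stage 1: overshoot 15 dB → 15/15 = 1 dB → 11 dBu.
Stage 2: 11 dBu is 31 dB over -20 dBu; at 2.5:1 that becomes 12.4 dB over, giving -7.6 dBu.
Stage 3: -7.6 dBu ≤ -3 dBu, so stage 3 doesn't engage; output -7.6 dBu.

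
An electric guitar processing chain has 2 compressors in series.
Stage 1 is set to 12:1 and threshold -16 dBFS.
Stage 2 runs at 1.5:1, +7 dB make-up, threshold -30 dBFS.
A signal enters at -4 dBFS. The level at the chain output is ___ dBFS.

Stage 1: -4 dBFS is 12 dB over -16 dBFS; at 12:1 that becomes 1 dB over, giving -15 dBFS.
Stage 2: 15 dB above -30 dBFS, reduced 1.5:1 to 10 dB above → -20 dBFS; +7 dB make-up → -13 dBFS.

-13 dBFS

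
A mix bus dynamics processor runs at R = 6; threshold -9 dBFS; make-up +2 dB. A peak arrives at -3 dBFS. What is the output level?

Overshoot: -3 − (-9) = 6 dB.
6:1 compression reduces that to 6/6 = 1 dB over.
So the level is -9 + 1 = -8 dBFS; make-up adds 2 dB, giving -6 dBFS.

-6 dBFS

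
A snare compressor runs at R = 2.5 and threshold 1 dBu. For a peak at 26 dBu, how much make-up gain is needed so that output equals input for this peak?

15 dB

Overshoot 25 dB → 25/2.5 = 10 dB after compression, so the compressed level is 1 + 10 = 11 dBu.
Make-up = target − compressed = 26 − 11 = 15 dB.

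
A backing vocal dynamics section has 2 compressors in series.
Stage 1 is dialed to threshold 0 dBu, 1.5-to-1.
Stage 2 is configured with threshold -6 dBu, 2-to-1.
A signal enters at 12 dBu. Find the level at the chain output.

1 dBu

Stage 1: 12 dB above 0 dBu, reduced 1.5:1 to 8 dB above → 8 dBu.
Stage 2: 8 dBu is 14 dB over -6 dBu; at 2:1 that becomes 7 dB over, giving 1 dBu.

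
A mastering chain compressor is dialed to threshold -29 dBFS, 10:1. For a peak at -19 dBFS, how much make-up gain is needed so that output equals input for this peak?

9 dB

The peak compresses to -29 + 10/10 = -28 dBFS.
To reach -19 dBFS requires -19 − (-28) = 9 dB of make-up.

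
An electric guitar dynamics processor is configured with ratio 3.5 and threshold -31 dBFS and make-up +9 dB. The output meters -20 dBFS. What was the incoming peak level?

Remove make-up: -20 − 9 = -29 dBFS.
That's 2 dB above the -31 dBFS threshold.
Undo the ratio: input overshoot = 2 × 3.5 = 7 dB, giving input = -24 dBFS.

-24 dBFS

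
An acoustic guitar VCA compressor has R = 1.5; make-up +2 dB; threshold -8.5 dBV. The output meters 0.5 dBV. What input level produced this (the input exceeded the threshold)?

2 dBV

Stripping the +2 dB make-up gives -1.5 dBV at the gain stage.
The compressed level sits -1.5 − (-8.5) = 7 dB over threshold.
Undo the ratio: input overshoot = 7 × 1.5 = 10.5 dB, giving input = 2 dBV.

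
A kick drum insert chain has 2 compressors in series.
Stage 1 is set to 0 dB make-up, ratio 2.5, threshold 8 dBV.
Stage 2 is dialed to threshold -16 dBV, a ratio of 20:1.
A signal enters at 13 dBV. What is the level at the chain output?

Stage 1: overshoot 5 dB → 5/2.5 = 2 dB → 10 dBV.
Stage 2: 10 dBV is 26 dB over -16 dBV; at 20:1 that becomes 1.3 dB over, giving -14.7 dBV.

-14.7 dBV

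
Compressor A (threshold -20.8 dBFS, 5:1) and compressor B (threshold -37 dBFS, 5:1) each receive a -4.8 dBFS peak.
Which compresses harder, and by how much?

B, by 12.96 dB

A: GR = 16 − 16/5 = 12.8 dB.
B: GR = 32.2 − 32.2/5 = 25.76 dB.
Difference: 12.96 dB in favour of B.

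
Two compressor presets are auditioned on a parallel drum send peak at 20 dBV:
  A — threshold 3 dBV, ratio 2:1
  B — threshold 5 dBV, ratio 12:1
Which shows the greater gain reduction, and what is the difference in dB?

B, by 5.25 dB

A: overshoot 17 dB → output overshoot 8.5 dB → GR 8.5 dB.
B: overshoot 15 dB → output overshoot 1.25 dB → GR 13.75 dB.
B reduces 5.25 dB more.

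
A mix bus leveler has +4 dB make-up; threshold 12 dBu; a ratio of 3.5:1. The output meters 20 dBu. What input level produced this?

Before make-up, the level was 20 − 4 = 16 dBu.
Post-compression overshoot = 16 − 12 = 4 dB.
Before 3.5:1 compression the overshoot was 4 × 3.5 = 14 dB, so input = 12 + 14 = 26 dBu.

26 dBu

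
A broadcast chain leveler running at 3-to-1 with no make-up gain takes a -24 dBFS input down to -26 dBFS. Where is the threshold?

Let T be the threshold. Output overshoot = (input overshoot)/R, so -26 − T = (-24 − T)/3.
3·(-26 − T) = -24 − T → 2·T = -78 − (-24) = -54.
T = -54/2 = -27 dBFS.

-27 dBFS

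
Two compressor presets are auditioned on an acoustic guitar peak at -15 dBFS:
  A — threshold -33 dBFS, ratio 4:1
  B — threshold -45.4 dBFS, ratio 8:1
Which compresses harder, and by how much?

B, by 13.1 dB

A: GR = 18 − 18/4 = 13.5 dB.
B: GR = 30.4 − 30.4/8 = 26.6 dB.
B applies 13.1 dB more gain reduction.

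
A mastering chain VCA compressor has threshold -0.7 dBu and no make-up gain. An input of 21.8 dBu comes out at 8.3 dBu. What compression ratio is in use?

2.5:1

Input overshoot = 21.8 − (-0.7) = 22.5 dB; output overshoot = 8.3 − (-0.7) = 9 dB.
Ratio = 22.5 / 9 = 2.5.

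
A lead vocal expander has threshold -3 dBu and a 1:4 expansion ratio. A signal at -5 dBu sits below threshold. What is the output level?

-11 dBu

Below threshold, a 1:4 expander applies gain = (4−1)×(T − x) of attenuation.
(4−1) × 2 = 6 dB, so output = -5 − 6 = -11 dBu.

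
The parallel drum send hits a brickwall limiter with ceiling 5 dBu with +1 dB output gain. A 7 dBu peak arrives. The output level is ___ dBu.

At ∞:1, everything above 5 dBu is held at the ceiling.
Output gain then adds 1 dB: 5 + 1 = 6 dBu.

6 dBu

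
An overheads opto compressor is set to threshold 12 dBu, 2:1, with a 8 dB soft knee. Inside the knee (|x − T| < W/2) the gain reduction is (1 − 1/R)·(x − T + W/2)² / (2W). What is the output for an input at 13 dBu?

x − T + W/2 = 13 − 12 + 4 = 5.
GR = (1 − 1/2) × 5² / 16 = 0.5 × 25 / 16 = 0.78125 dB.
Output = 13 − 0.78125 = 12.21875 dBu.

12.21875 dBu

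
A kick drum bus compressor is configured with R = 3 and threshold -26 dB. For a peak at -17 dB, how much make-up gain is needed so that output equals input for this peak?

Overshoot 9 dB → 9/3 = 3 dB after compression, so the compressed level is -26 + 3 = -23 dB.
Make-up = target − compressed = -17 − (-23) = 6 dB.

6 dB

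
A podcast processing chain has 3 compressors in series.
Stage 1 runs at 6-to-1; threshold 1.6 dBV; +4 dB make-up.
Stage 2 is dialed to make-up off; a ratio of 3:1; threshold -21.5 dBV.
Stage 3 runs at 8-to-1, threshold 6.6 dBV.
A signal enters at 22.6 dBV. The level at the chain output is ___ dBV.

Stage 1: 22.6 dBV is 21 dB over 1.6 dBV; at 6:1 that becomes 3.5 dB over, giving 5.1 dBV; +4 dB make-up → 9.1 dBV.
Stage 2: 9.1 dBV is 30.6 dB over -21.5 dBV; at 3:1 that becomes 10.2 dB over, giving -11.3 dBV.
Stage 3: -11.3 dBV ≤ 6.6 dBV, so stage 3 doesn't engage; output -11.3 dBV.

-11.3 dBV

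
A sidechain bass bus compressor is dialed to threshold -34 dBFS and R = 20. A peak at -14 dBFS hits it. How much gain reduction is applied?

19 dB

The signal is 20 dB above threshold.
A 20:1 ratio leaves 1 dB of that excess.
So the signal is attenuated by 20 − 1 = 19 dB.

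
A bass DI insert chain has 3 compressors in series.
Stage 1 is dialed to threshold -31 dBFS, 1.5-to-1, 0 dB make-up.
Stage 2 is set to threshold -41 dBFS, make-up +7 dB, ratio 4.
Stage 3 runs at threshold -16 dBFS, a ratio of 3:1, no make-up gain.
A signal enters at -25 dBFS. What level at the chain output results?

Stage 1: overshoot 6 dB → 6/1.5 = 4 dB → -27 dBFS.
Stage 2: overshoot 14 dB → 14/4 = 3.5 dB → -37.5 dBFS; +7 dB make-up → -30.5 dBFS.
Stage 3: -30.5 dBFS ≤ -16 dBFS, so stage 3 doesn't engage; output -30.5 dBFS.

-30.5 dBFS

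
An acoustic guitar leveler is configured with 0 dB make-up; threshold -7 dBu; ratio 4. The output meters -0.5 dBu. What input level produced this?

That's 6.5 dB above the -7 dBu threshold.
Undo the ratio: input overshoot = 6.5 × 4 = 26 dB, giving input = 19 dBu.

19 dBu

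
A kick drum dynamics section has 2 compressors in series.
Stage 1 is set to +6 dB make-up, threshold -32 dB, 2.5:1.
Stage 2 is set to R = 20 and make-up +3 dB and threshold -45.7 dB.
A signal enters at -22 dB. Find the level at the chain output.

-41.515 dB

Stage 1: 10 dB above -32 dB, reduced 2.5:1 to 4 dB above → -28 dB; +6 dB make-up → -22 dB.
Stage 2: 23.7 dB above -45.7 dB, reduced 20:1 to 1.185 dB above → -44.515 dB; +3 dB make-up → -41.515 dB.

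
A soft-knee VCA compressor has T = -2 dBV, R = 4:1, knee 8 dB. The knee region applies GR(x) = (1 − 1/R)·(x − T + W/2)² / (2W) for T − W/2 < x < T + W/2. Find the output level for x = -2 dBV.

-2.75 dBV

x − T + W/2 = -2 − (-2) + 4 = 4.
GR = (1 − 1/4) × 4² / 16 = 0.75 × 16 / 16 = 0.75 dB.
Output = -2 − 0.75 = -2.75 dBV.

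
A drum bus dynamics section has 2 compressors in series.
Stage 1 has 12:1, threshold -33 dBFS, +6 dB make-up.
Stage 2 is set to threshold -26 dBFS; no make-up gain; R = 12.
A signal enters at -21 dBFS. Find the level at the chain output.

Stage 1: overshoot 12 dB → 12/12 = 1 dB → -32 dBFS; +6 dB make-up → -26 dBFS.
Stage 2: -26 dBFS ≤ -26 dBFS, so stage 2 doesn't engage; output -26 dBFS.

-26 dBFS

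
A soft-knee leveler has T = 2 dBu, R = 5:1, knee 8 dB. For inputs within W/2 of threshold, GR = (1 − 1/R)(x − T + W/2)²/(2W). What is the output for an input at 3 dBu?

x − T + W/2 = 3 − 2 + 4 = 5.
GR = (1 − 1/5) × 5² / 16 = 0.8 × 25 / 16 = 1.25 dB.
Output = 3 − 1.25 = 1.75 dBu.

1.75 dBu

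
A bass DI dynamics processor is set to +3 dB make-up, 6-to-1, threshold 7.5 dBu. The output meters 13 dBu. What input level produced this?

Remove make-up: 13 − 3 = 10 dBu.
That's 2.5 dB above the 7.5 dBu threshold.
Before 6:1 compression the overshoot was 2.5 × 6 = 15 dB, so input = 7.5 + 15 = 22.5 dBu.

22.5 dBu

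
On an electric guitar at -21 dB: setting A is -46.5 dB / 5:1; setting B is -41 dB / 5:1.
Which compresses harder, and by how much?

A, by 4.4 dB

A: GR = 25.5 − 25.5/5 = 20.4 dB.
B: GR = 20 − 20/5 = 16 dB.
A applies 4.4 dB more gain reduction.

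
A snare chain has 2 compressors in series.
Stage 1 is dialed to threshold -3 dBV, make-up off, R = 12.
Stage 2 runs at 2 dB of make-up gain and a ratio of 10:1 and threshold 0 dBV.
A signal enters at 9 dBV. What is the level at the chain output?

Stage 1: overshoot 12 dB → 12/12 = 1 dB → -2 dBV.
Stage 2: -2 dBV is at or below the 0 dBV threshold — no compression; make-up brings it to 0 dBV.

0 dBV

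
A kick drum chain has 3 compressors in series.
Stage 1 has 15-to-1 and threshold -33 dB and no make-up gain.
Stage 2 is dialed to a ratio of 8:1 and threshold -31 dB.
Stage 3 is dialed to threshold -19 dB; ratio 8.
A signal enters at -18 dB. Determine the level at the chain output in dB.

-32 dB

Stage 1: overshoot 15 dB → 15/15 = 1 dB → -32 dB.
Stage 2: -32 dB is at or below the -31 dB threshold — no compression; output -32 dB.
Stage 3: -32 dB is at or below the -19 dB threshold — no compression; output -32 dB.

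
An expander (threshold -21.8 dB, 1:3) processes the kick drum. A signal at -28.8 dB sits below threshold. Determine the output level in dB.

Below threshold, a 1:3 expander applies gain = (3−1)×(T − x) of attenuation.
(3−1) × 7 = 14 dB, so output = -28.8 − 14 = -42.8 dB.

-42.8 dB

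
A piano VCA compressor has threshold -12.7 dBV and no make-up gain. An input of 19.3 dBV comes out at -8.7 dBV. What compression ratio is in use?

8:1

Input overshoot = 19.3 − (-12.7) = 32 dB; output overshoot = -8.7 − (-12.7) = 4 dB.
Ratio = 32 / 4 = 8.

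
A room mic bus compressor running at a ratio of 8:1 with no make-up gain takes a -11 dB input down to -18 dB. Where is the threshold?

Input is 8 dB above T (since output overshoot × R = input overshoot: (-18 − T)·8 = -11 − T gives T = -19 dB).
Check: -19 + (-11 − (-19))/8 = -19 + 1 = -18 dB. ✓

-19 dB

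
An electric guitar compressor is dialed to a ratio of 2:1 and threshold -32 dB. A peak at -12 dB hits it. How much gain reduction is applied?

Overshoot = -12 − (-32) = 20 dB.
A 2:1 ratio leaves 10 dB of that excess.
GR = overshoot in − overshoot out = 20 − 10 = 10 dB.

10 dB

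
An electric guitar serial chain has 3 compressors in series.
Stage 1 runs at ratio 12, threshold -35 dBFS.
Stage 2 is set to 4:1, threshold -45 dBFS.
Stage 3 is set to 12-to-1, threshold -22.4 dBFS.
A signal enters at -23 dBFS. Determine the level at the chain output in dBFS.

Stage 1: 12 dB above -35 dBFS, reduced 12:1 to 1 dB above → -34 dBFS.
Stage 2: -34 dBFS is 11 dB over -45 dBFS; at 4:1 that becomes 2.75 dB over, giving -42.25 dBFS.
Stage 3: below threshold (-42.25 ≤ -22.4); passes unchanged; output -42.25 dBFS.

-42.25 dBFS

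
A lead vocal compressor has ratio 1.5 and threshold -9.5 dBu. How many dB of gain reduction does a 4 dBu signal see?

4.5 dB

Overshoot = 4 − (-9.5) = 13.5 dB.
After 1.5:1 compression the overshoot becomes 13.5/1.5 = 9 dB.
GR = overshoot in − overshoot out = 13.5 − 9 = 4.5 dB.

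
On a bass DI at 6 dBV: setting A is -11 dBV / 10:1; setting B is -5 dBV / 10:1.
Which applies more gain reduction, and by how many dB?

A: 17 dB over, compressed to 1.7 dB over, so 15.3 dB of GR.
B: 11 dB over, compressed to 1.1 dB over, so 9.9 dB of GR.
Difference: 5.4 dB in favour of A.

A, by 5.4 dB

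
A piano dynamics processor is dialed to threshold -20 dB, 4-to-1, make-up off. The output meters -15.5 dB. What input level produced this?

-2 dB

Post-compression overshoot = -15.5 − (-20) = 4.5 dB.
Before 4:1 compression the overshoot was 4.5 × 4 = 18 dB, so input = -20 + 18 = -2 dB.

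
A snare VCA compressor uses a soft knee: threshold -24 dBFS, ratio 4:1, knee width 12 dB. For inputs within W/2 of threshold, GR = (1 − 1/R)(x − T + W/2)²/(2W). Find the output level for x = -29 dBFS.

-29.03125 dBFS

x − T + W/2 = -29 − (-24) + 6 = 1.
GR = (1 − 1/4) × 1² / 24 = 0.75 × 1 / 24 = 0.03125 dB.
Output = -29 − 0.03125 = -29.03125 dBFS.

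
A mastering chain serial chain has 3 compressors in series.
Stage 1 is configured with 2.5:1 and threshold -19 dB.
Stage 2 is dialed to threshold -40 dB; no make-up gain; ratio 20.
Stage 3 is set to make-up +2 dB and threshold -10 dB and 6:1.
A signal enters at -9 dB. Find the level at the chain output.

Stage 1: 10 dB above -19 dB, reduced 2.5:1 to 4 dB above → -15 dB.
Stage 2: 25 dB above -40 dB, reduced 20:1 to 1.25 dB above → -38.75 dB.
Stage 3: below threshold (-38.75 ≤ -10); passes unchanged; make-up brings it to -36.75 dB.

-36.75 dB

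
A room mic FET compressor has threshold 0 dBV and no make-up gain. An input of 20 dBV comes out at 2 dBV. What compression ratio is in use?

Input overshoot = 20 − 0 = 20 dB; output overshoot = 2 − 0 = 2 dB.
Ratio = 20 / 2 = 10.

10:1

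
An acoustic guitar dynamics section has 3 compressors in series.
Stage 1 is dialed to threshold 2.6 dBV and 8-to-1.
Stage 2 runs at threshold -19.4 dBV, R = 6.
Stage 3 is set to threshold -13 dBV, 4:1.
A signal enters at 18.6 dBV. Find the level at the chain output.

Stage 1: 16 dB above 2.6 dBV, reduced 8:1 to 2 dB above → 4.6 dBV.
Stage 2: 24 dB above -19.4 dBV, reduced 6:1 to 4 dB above → -15.4 dBV.
Stage 3: -15.4 dBV ≤ -13 dBV, so stage 3 doesn't engage; output -15.4 dBV.

-15.4 dBV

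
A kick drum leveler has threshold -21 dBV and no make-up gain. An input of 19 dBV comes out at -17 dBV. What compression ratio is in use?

10:1

Input overshoot = 19 − (-21) = 40 dB; output overshoot = -17 − (-21) = 4 dB.
Ratio = 40 / 4 = 10.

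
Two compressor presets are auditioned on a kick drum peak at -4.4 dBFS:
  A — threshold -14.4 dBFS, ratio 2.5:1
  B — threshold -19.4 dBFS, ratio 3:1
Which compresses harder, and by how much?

B, by 4 dB

A: GR = 10 − 10/2.5 = 6 dB.
B: GR = 15 − 15/3 = 10 dB.
B applies 4 dB more gain reduction.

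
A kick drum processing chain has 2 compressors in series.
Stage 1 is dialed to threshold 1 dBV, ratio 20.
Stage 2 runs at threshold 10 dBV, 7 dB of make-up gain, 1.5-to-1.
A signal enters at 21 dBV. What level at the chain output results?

9 dBV

Stage 1: 20 dB above 1 dBV, reduced 20:1 to 1 dB above → 2 dBV.
Stage 2: 2 dBV is at or below the 10 dBV threshold — no compression; make-up brings it to 9 dBV.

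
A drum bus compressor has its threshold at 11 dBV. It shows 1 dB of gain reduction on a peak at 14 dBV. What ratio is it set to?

Input overshoot = 14 − 11 = 3 dB.
Output overshoot = 3 − 1 = 2 dB.
Ratio = input overshoot / output overshoot = 3 / 2 = 1.5.

1.5:1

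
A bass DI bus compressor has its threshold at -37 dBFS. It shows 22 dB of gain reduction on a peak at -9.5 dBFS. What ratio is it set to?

5:1

Input overshoot = -9.5 − (-37) = 27.5 dB.
Output overshoot = 27.5 − 22 = 5.5 dB.
Ratio = input overshoot / output overshoot = 27.5 / 5.5 = 5.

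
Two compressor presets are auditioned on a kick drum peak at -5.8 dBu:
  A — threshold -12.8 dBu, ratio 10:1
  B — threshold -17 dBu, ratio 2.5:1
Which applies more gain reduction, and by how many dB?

B, by 0.42 dB

A: GR = 7 − 7/10 = 6.3 dB.
B: GR = 11.2 − 11.2/2.5 = 6.72 dB.
B reduces 0.42 dB more.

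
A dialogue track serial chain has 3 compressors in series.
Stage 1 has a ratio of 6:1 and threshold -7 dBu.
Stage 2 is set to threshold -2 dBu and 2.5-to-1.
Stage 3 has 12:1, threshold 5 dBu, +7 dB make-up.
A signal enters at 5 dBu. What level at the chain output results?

2 dBu

Stage 1: 12 dB above -7 dBu, reduced 6:1 to 2 dB above → -5 dBu.
Stage 2: below threshold (-5 ≤ -2); passes unchanged; output -5 dBu.
Stage 3: -5 dBu is at or below the 5 dBu threshold — no compression; make-up brings it to 2 dBu.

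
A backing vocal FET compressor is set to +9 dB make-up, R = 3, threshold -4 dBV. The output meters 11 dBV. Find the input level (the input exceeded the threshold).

14 dBV

Before make-up, the level was 11 − 9 = 2 dBV.
That's 6 dB above the -4 dBV threshold.
Undo the ratio: input overshoot = 6 × 3 = 18 dB, giving input = 14 dBV.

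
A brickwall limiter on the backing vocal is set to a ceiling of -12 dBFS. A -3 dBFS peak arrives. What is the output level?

A brickwall limiter is an ∞:1 compressor: any input above the ceiling is clamped to -12 dBFS.

-12 dBFS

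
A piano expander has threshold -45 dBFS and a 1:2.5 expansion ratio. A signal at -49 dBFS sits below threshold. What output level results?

-55 dBFS

Undershoot = (-45) − (-49) = 4 dB.
At 1:2.5, that expands to 10 dB under threshold.
Output = -45 − 10 = -55 dBFS.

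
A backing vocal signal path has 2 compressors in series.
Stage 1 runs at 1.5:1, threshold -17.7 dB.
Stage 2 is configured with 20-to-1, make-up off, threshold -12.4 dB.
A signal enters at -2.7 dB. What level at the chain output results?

Stage 1: 15 dB above -17.7 dB, reduced 1.5:1 to 10 dB above → -7.7 dB.
Stage 2: 4.7 dB above -12.4 dB, reduced 20:1 to 0.235 dB above → -12.165 dB.

-12.165 dB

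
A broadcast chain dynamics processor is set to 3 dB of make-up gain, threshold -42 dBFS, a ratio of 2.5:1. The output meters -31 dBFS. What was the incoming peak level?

Stripping the +3 dB make-up gives -34 dBFS at the gain stage.
The compressed level sits -34 − (-42) = 8 dB over threshold.
Input overshoot = R × output overshoot = 20 dB → input = -42 + 20 = -22 dBFS.

-22 dBFS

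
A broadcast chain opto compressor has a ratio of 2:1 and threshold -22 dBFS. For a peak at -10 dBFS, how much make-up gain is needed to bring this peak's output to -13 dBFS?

3 dB

Without make-up, output = threshold + overshoot/2 = -22 + 6 = -16 dBFS.
Gap to target: 3 dB.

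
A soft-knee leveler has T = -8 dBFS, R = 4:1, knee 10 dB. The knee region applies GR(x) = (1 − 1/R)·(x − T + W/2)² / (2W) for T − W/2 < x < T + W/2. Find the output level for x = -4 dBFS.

x − T + W/2 = -4 − (-8) + 5 = 9.
GR = (1 − 1/4) × 9² / 20 = 0.75 × 81 / 20 = 3.0375 dB.
Output = -4 − 3.0375 = -7.0375 dBFS.

-7.0375 dBFS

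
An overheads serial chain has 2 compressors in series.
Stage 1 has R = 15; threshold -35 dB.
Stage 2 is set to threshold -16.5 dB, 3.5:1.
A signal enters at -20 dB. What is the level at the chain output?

Stage 1: -20 dB is 15 dB over -35 dB; at 15:1 that becomes 1 dB over, giving -34 dB.
Stage 2: -34 dB ≤ -16.5 dB, so stage 2 doesn't engage; output -34 dB.

-34 dB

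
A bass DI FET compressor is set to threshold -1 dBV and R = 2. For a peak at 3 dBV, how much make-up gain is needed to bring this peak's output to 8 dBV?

Without make-up, output = threshold + overshoot/2 = -1 + 2 = 1 dBV.
Gap to target: 7 dB.

7 dB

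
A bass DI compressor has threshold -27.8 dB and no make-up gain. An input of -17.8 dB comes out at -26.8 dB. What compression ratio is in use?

Input overshoot = -17.8 − (-27.8) = 10 dB; output overshoot = -26.8 − (-27.8) = 1 dB.
Ratio = 10 / 1 = 10.

10:1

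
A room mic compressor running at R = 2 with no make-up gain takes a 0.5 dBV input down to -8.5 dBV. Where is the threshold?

-17.5 dBV

Let T be the threshold. Output overshoot = (input overshoot)/R, so -8.5 − T = (0.5 − T)/2.
2·(-8.5 − T) = 0.5 − T → 1·T = -17 − 0.5 = -17.5.
T = -17.5/1 = -17.5 dBV.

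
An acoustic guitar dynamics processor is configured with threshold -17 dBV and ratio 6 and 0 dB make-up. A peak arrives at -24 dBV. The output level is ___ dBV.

-24 dBV is 7 dB below the -17 dBV threshold, so no gain reduction is applied.
Output = input = -24 dBV.

-24 dBV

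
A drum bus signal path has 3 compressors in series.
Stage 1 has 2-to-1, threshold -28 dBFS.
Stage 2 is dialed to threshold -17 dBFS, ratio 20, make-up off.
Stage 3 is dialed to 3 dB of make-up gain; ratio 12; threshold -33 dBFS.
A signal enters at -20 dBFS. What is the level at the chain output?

Stage 1: 8 dB above -28 dBFS, reduced 2:1 to 4 dB above → -24 dBFS.
Stage 2: -24 dBFS ≤ -17 dBFS, so stage 2 doesn't engage; output -24 dBFS.
Stage 3: -24 dBFS is 9 dB over -33 dBFS; at 12:1 that becomes 0.75 dB over, giving -32.25 dBFS; +3 dB make-up → -29.25 dBFS.

-29.25 dBFS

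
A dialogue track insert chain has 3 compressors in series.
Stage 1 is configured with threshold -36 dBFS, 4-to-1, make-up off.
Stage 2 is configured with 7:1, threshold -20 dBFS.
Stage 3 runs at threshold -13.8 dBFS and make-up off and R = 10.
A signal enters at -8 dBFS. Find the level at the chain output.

-29 dBFS

Stage 1: 28 dB above -36 dBFS, reduced 4:1 to 7 dB above → -29 dBFS.
Stage 2: below threshold (-29 ≤ -20); passes unchanged; output -29 dBFS.
Stage 3: -29 dBFS is at or below the -13.8 dBFS threshold — no compression; output -29 dBFS.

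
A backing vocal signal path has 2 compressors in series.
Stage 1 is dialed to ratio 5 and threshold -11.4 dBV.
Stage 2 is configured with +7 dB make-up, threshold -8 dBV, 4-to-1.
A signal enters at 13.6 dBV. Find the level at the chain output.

Stage 1: 25 dB above -11.4 dBV, reduced 5:1 to 5 dB above → -6.4 dBV.
Stage 2: overshoot 1.6 dB → 1.6/4 = 0.4 dB → -7.6 dBV; +7 dB make-up → -0.6 dBV.

-0.6 dBV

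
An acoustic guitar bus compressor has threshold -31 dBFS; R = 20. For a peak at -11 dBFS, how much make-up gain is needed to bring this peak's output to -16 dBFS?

The peak compresses to -31 + 20/20 = -30 dBFS.
To reach -16 dBFS requires -16 − (-30) = 14 dB of make-up.

14 dB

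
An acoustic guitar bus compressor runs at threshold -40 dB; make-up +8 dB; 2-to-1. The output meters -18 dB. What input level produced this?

Before make-up, the level was -18 − 8 = -26 dB.
Post-compression overshoot = -26 − (-40) = 14 dB.
Input overshoot = R × output overshoot = 28 dB → input = -40 + 28 = -12 dB.

-12 dB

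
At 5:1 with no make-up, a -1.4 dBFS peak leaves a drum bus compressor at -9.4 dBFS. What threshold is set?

-11.4 dBFS

Input is 10 dB above T (since output overshoot × R = input overshoot: (-9.4 − T)·5 = -1.4 − T gives T = -11.4 dBFS).
Check: -11.4 + (-1.4 − (-11.4))/5 = -11.4 + 2 = -9.4 dBFS. ✓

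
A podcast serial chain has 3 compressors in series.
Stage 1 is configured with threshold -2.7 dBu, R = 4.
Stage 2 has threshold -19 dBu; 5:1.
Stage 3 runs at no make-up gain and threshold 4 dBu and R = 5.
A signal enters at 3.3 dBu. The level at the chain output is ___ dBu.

-15.44 dBu

Stage 1: 3.3 dBu is 6 dB over -2.7 dBu; at 4:1 that becomes 1.5 dB over, giving -1.2 dBu.
Stage 2: -1.2 dBu is 17.8 dB over -19 dBu; at 5:1 that becomes 3.56 dB over, giving -15.44 dBu.
Stage 3: -15.44 dBu ≤ 4 dBu, so stage 3 doesn't engage; output -15.44 dBu.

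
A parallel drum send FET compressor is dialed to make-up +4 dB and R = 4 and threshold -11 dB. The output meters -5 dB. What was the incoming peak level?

-3 dB

Before make-up, the level was -5 − 4 = -9 dB.
Post-compression overshoot = -9 − (-11) = 2 dB.
Before 4:1 compression the overshoot was 2 × 4 = 8 dB, so input = -11 + 8 = -3 dB.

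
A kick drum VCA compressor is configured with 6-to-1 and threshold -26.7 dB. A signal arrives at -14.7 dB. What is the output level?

-24.7 dB

Overshoot: -14.7 − (-26.7) = 12 dB.
6:1 compression reduces that to 12/6 = 2 dB over.
So the level is -26.7 + 2 = -24.7 dB.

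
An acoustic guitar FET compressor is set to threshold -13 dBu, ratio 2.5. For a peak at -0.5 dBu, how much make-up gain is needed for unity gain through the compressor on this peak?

Overshoot 12.5 dB → 12.5/2.5 = 5 dB after compression, so the compressed level is -13 + 5 = -8 dBu.
Make-up = target − compressed = -0.5 − (-8) = 7.5 dB.

7.5 dB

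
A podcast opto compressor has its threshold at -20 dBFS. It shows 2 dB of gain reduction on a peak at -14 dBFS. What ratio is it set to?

1.5:1

Input overshoot = -14 − (-20) = 6 dB.
Output overshoot = 6 − 2 = 4 dB.
Ratio = input overshoot / output overshoot = 6 / 4 = 1.5.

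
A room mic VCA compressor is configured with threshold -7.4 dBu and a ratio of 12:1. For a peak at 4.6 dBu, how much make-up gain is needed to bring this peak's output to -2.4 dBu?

4 dB

Overshoot 12 dB → 12/12 = 1 dB after compression, so the compressed level is -7.4 + 1 = -6.4 dBu.
Make-up = target − compressed = -2.4 − (-6.4) = 4 dB.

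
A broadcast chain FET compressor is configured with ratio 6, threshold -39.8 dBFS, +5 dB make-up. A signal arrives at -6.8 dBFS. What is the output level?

-29.3 dBFS

Overshoot: -6.8 − (-39.8) = 33 dB.
At 6:1 the overshoot is divided by 6, leaving 5.5 dB above threshold.
So the level is -39.8 + 5.5 = -34.3 dBFS; make-up adds 5 dB, giving -29.3 dBFS.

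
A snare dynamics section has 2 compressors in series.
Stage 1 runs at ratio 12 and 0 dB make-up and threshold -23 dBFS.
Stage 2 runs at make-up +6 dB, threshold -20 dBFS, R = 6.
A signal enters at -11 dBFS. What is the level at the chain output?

Stage 1: overshoot 12 dB → 12/12 = 1 dB → -22 dBFS.
Stage 2: -22 dBFS is at or below the -20 dBFS threshold — no compression; make-up brings it to -16 dBFS.

-16 dBFS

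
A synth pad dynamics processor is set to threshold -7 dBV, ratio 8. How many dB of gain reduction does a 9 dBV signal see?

The signal is 16 dB above threshold.
At 8:1, output sits 16/8 = 2 dB above threshold.
GR = overshoot in − overshoot out = 16 − 2 = 14 dB.

14 dB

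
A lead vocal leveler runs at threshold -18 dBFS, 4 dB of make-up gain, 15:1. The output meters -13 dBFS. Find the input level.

-3 dBFS

Remove make-up: -13 − 4 = -17 dBFS.
The compressed level sits -17 − (-18) = 1 dB over threshold.
Input overshoot = R × output overshoot = 15 dB → input = -18 + 15 = -3 dBFS.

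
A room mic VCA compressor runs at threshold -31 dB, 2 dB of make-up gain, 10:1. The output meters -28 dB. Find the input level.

Before make-up, the level was -28 − 2 = -30 dB.
Post-compression overshoot = -30 − (-31) = 1 dB.
Input overshoot = R × output overshoot = 10 dB → input = -31 + 10 = -21 dB.

-21 dB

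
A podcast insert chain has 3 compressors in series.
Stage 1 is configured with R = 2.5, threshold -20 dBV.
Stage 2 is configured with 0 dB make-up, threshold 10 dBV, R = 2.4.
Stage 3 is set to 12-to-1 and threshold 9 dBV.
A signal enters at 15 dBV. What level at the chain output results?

Stage 1: 35 dB above -20 dBV, reduced 2.5:1 to 14 dB above → -6 dBV.
Stage 2: -6 dBV is at or below the 10 dBV threshold — no compression; output -6 dBV.
Stage 3: -6 dBV ≤ 9 dBV, so stage 3 doesn't engage; output -6 dBV.

-6 dBV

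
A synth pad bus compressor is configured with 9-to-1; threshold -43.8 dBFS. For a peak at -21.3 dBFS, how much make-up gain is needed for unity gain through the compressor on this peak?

Without make-up, output = threshold + overshoot/9 = -43.8 + 2.5 = -41.3 dBFS.
Gap to target: 20 dB.

20 dB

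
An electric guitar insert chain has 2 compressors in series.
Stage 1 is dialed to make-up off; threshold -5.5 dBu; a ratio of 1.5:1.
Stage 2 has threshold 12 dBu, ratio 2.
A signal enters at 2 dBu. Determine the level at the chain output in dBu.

Stage 1: 2 dBu is 7.5 dB over -5.5 dBu; at 1.5:1 that becomes 5 dB over, giving -0.5 dBu.
Stage 2: -0.5 dBu ≤ 12 dBu, so stage 2 doesn't engage; output -0.5 dBu.

-0.5 dBu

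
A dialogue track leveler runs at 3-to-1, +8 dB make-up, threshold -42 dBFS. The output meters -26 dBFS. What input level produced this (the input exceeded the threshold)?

-18 dBFS

Stripping the +8 dB make-up gives -34 dBFS at the gain stage.
The compressed level sits -34 − (-42) = 8 dB over threshold.
Input overshoot = R × output overshoot = 24 dB → input = -42 + 24 = -18 dBFS.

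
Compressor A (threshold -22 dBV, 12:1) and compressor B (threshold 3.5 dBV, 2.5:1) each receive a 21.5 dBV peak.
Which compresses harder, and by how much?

A, by 29.075 dB

A: GR = 43.5 − 43.5/12 = 39.875 dB.
B: GR = 18 − 18/2.5 = 10.8 dB.
A applies 29.075 dB more gain reduction.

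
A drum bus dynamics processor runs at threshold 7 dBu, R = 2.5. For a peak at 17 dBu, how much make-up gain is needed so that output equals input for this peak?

6 dB

Overshoot 10 dB → 10/2.5 = 4 dB after compression, so the compressed level is 7 + 4 = 11 dBu.
Make-up = target − compressed = 17 − 11 = 6 dB.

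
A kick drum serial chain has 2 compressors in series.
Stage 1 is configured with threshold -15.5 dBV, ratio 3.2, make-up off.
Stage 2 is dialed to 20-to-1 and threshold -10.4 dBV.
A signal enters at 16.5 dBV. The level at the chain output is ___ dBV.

-10.155 dBV

Stage 1: overshoot 32 dB → 32/3.2 = 10 dB → -5.5 dBV.
Stage 2: overshoot 4.9 dB → 4.9/20 = 0.245 dB → -10.155 dBV.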